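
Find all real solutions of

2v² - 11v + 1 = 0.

Discriminant: (-11)² − 4·2·1 = 113.
Quadratic formula: v = (11 ± √113) / 4.
So v = √(113)/4 + 11/4 ≈ 5.4075 or v = 11/4 - √(113)/4 ≈ 0.0925.

v = 0.0925 or v = 5.4075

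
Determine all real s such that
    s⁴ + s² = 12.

s = -1.7321 or s = 1.7321

Let u = s². The equation becomes u² + u - 12 = 0.
Factor: (u + 4)(u - 3) = 0, so u = -4 or u = 3.
s² = -4 < 0 has no real solution.
s² = 3 gives s = ±√(3) ≈ ±1.7321.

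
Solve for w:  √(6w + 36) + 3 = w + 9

w = -6 or w = 0

Isolate the radical: √(6w + 36) = w + 6.
Square both sides: 6w + 36 = (w + 6)².
Expand and rearrange: w² + 6w = 0.
Solving gives w = 0 or w = -6.
Check each candidate in the original equation:
  w = 0: √(36) = 6, while w + 6 = 6 — valid.
  w = -6: √(0) = 0, while w + 6 = 0 — valid.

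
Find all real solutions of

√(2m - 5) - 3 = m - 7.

m = 7

Isolate the radical: √(2m - 5) = m - 4.
Square both sides: 2m - 5 = (m - 4)².
Expand and rearrange: m² - 10m + 21 = 0.
Solving gives m = 7 or m = 3.
Check each candidate in the original equation:
  m = 7: √(9) = 3, while m - 4 = 3 — valid.
  m = 3: √(1) = 1, while m - 4 = -1 — extraneous.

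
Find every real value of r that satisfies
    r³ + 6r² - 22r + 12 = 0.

Possible rational roots are divisors of 12. Testing r = 2 gives 0, so (r - 2) is a factor.
Divide: r³ + 6r² - 22r + 12 = (r - 2)(r² + 8r - 6).
Apply the quadratic formula to r² + 8r - 6 = 0: r = (-8 ± √88)/2, i.e. r ≈ 0.6904 or r ≈ -8.6904.

r = -8.6904 or r = 0.6904 or r = 2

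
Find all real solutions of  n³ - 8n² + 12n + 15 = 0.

n = -0.7913 or n = 3.7913 or n = 5

Possible rational roots are divisors of 15. Testing n = 5 gives 0, so (n - 5) is a factor.
Divide: n³ - 8n² + 12n + 15 = (n - 5)(n² - 3n - 3).
Apply the quadratic formula to n² - 3n - 3 = 0: n = (3 ± √21)/2, i.e. n ≈ 3.7913 or n ≈ -0.7913.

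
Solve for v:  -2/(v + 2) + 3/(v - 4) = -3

v = -1.1736 or v = 2.8403

Multiply both sides by (v + 2)(v - 4):
-2(v - 4) + 3(v + 2) = -3(v + 2)(v - 4).
Expand and collect terms: -3v^2 + 5v + 10 = 0.
By the quadratic formula, v = (-5 +/- sqrt(145)) / -6, so v ~= -1.1736 or v ~= 2.8403.
Neither value makes a denominator zero (v != -2, v != 4), so both are valid.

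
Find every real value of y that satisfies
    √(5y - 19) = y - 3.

Square both sides: 5y - 19 = (y - 3)².
Expand and rearrange: y² - 11y + 28 = 0.
Solving gives y = 7 or y = 4.
Check each candidate in the original equation:
  y = 7: √(16) = 4, while y - 3 = 4 — valid.
  y = 4: √(1) = 1, while y - 3 = 1 — valid.

y = 4 or y = 7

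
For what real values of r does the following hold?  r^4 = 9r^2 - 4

r = -2.9208 or r = -0.6847 or r = 0.6847 or r = 2.9208

Let u = r^2. The equation becomes u^2 - 9u + 4 = 0.
By the quadratic formula, u = sqrt(65)/2 + 9/2 or u = 9/2 - sqrt(65)/2.
r^2 = sqrt(65)/2 + 9/2 gives r = +/-sqrt(sqrt(65)/2 + 9/2) ~= +/-2.9208.
r^2 = 9/2 - sqrt(65)/2 gives r = +/-sqrt(9/2 - sqrt(65)/2) ~= +/-0.6847.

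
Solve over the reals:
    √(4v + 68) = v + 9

Square both sides: 4v + 68 = (v + 9)².
Expand and rearrange: v² + 14v + 13 = 0.
Solving gives v = -1 or v = -13.
Check each candidate in the original equation:
  v = -1: √(64) = 8, while v + 9 = 8 — valid.
  v = -13: √(16) = 4, while v + 9 = -4 — extraneous.

v = -1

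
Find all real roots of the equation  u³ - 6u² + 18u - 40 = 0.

u = 4

Possible rational roots are divisors of -40. Testing u = 4 gives 0, so (u - 4) is a factor.
Divide: u³ - 6u² + 18u - 40 = (u - 4)(u² - 2u + 10).
The quadratic u² - 2u + 10 has discriminant -36 < 0, so no further real roots.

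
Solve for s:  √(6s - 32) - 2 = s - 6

s = 6 or s = 8

Isolate the radical: √(6s - 32) = s - 4.
Square both sides: 6s - 32 = (s - 4)².
Expand and rearrange: s² - 14s + 48 = 0.
Solving gives s = 8 or s = 6.
Check each candidate in the original equation:
  s = 8: √(16) = 4, while s - 4 = 4 — valid.
  s = 6: √(4) = 2, while s - 4 = 2 — valid.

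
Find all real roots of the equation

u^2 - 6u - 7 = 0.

Factor: (u + 1)(u - 7) = 0.
So u = -1 or u = 7.

u = -1 or u = 7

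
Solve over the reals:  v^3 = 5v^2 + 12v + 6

Rearrange: v^3 - 5v^2 - 12v - 6 = 0.
Possible rational roots are divisors of -6. Testing v = -1 gives 0, so (v + 1) is a factor.
Divide: v^3 - 5v^2 - 12v - 6 = (v + 1)(v^2 - 6v - 6).
Apply the quadratic formula to v^2 - 6v - 6 = 0: v = (6 +/- sqrt(60))/2, i.e. v ~= 6.873 or v ~= -0.873.

v = -1 or v = -0.873 or v = 6.873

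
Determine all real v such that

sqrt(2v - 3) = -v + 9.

v = 6

Square both sides: 2v - 3 = (-v + 9)^2.
Expand and rearrange: v^2 - 20v + 84 = 0.
Solving gives v = 14 or v = 6.
Check each candidate in the original equation:
  v = 14: sqrt(25) = 5, while -v + 9 = -5 — extraneous.
  v = 6: sqrt(9) = 3, while -v + 9 = 3 — valid.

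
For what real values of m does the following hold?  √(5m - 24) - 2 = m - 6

m = 5 or m = 8

Isolate the radical: √(5m - 24) = m - 4.
Square both sides: 5m - 24 = (m - 4)².
Expand and rearrange: m² - 13m + 40 = 0.
Solving gives m = 8 or m = 5.
Check each candidate in the original equation:
  m = 8: √(16) = 4, while m - 4 = 4 — valid.
  m = 5: √(1) = 1, while m - 4 = 1 — valid.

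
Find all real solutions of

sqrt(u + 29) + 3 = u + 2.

u = 7

Isolate the radical: sqrt(u + 29) = u - 1.
Square both sides: u + 29 = (u - 1)^2.
Expand and rearrange: u^2 - 3u - 28 = 0.
Solving gives u = 7 or u = -4.
Check each candidate in the original equation:
  u = 7: sqrt(36) = 6, while u - 1 = 6 — valid.
  u = -4: sqrt(25) = 5, while u - 1 = -5 — extraneous.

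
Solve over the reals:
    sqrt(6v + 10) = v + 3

Square both sides: 6v + 10 = (v + 3)^2.
Expand and rearrange: v^2 - 1 = 0.
Solving gives v = 1 or v = -1.
Check each candidate in the original equation:
  v = 1: sqrt(16) = 4, while v + 3 = 4 — valid.
  v = -1: sqrt(4) = 2, while v + 3 = 2 — valid.

v = -1 or v = 1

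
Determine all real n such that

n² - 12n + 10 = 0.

n = 0.901 or n = 11.099

Discriminant: (-12)² − 4·1·10 = 104.
Quadratic formula: n = (12 ± √104) / 2.
So n = √(26) + 6 ≈ 11.099 or n = 6 - √(26) ≈ 0.901.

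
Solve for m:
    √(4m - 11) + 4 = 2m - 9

Isolate the radical: √(4m - 11) = 2m - 13.
Square both sides: 4m - 11 = (2m - 13)².
Expand and rearrange: 4m² - 56m + 180 = 0.
Solving gives m = 9 or m = 5.
Check each candidate in the original equation:
  m = 9: √(25) = 5, while 2m - 13 = 5 — valid.
  m = 5: √(9) = 3, while 2m - 13 = -3 — extraneous.

m = 9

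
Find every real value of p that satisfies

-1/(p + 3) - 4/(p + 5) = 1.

Multiply both sides by (p + 3)(p + 5):
-(p + 5) - 4(p + 3) = (p + 3)(p + 5).
Expand and collect terms: p² + 13p + 32 = 0.
By the quadratic formula, p = (-13 ± √41) / 2, so p ≈ -3.2984 or p ≈ -9.7016.
Neither value makes a denominator zero (p ≠ -3, p ≠ -5), so both are valid.

p = -9.7016 or p = -3.2984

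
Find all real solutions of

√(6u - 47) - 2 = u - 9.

u = 8 or u = 12

Isolate the radical: √(6u - 47) = u - 7.
Square both sides: 6u - 47 = (u - 7)².
Expand and rearrange: u² - 20u + 96 = 0.
Solving gives u = 12 or u = 8.
Check each candidate in the original equation:
  u = 12: √(25) = 5, while u - 7 = 5 — valid.
  u = 8: √(1) = 1, while u - 7 = 1 — valid.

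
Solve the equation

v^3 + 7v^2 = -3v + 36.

v = -4.8541 or v = -4 or v = 1.8541

Rearrange: v^3 + 7v^2 + 3v - 36 = 0.
Possible rational roots are divisors of -36. Testing v = -4 gives 0, so (v + 4) is a factor.
Divide: v^3 + 7v^2 + 3v - 36 = (v + 4)(v^2 + 3v - 9).
Apply the quadratic formula to v^2 + 3v - 9 = 0: v = (-3 +/- sqrt(45))/2, i.e. v ~= 1.8541 or v ~= -4.8541.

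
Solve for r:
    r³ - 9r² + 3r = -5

Rearrange: r³ - 9r² + 3r + 5 = 0.
Possible rational roots are divisors of 5. Testing r = 1 gives 0, so (r - 1) is a factor.
Divide: r³ - 9r² + 3r + 5 = (r - 1)(r² - 8r - 5).
Apply the quadratic formula to r² - 8r - 5 = 0: r = (8 ± √84)/2, i.e. r ≈ 8.5826 or r ≈ -0.5826.

r = -0.5826 or r = 1 or r = 8.5826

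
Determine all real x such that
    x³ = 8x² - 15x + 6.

Rearrange: x³ - 8x² + 15x - 6 = 0.
Possible rational roots are divisors of -6. Testing x = 2 gives 0, so (x - 2) is a factor.
Divide: x³ - 8x² + 15x - 6 = (x - 2)(x² - 6x + 3).
Apply the quadratic formula to x² - 6x + 3 = 0: x = (6 ± √24)/2, i.e. x ≈ 5.4495 or x ≈ 0.5505.

x = 0.5505 or x = 2 or x = 5.4495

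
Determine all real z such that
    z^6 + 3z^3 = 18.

Let u = z^3. The equation becomes u^2 + 3u - 18 = 0.
Factor: (u + 6)(u - 3) = 0, so u = -6 or u = 3.
z^3 = -6 gives z = -(6)^(1/3) ~= -1.8171.
z^3 = 3 gives z = (3)^(1/3) ~= 1.4422.

z = -1.8171 or z = 1.4422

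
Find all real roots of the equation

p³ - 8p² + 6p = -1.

p = -0.1401 or p = 1 or p = 7.1401

Rearrange: p³ - 8p² + 6p + 1 = 0.
Possible rational roots are divisors of 1. Testing p = 1 gives 0, so (p - 1) is a factor.
Divide: p³ - 8p² + 6p + 1 = (p - 1)(p² - 7p - 1).
Apply the quadratic formula to p² - 7p - 1 = 0: p = (7 ± √53)/2, i.e. p ≈ 7.1401 or p ≈ -0.1401.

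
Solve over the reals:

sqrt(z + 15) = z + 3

Square both sides: z + 15 = (z + 3)^2.
Expand and rearrange: z^2 + 5z - 6 = 0.
Solving gives z = 1 or z = -6.
Check each candidate in the original equation:
  z = 1: sqrt(16) = 4, while z + 3 = 4 — valid.
  z = -6: sqrt(9) = 3, while z + 3 = -3 — extraneous.

z = 1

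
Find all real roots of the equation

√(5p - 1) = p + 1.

Square both sides: 5p - 1 = (p + 1)².
Expand and rearrange: p² - 3p + 2 = 0.
Solving gives p = 2 or p = 1.
Check each candidate in the original equation:
  p = 2: √(9) = 3, while p + 1 = 3 — valid.
  p = 1: √(4) = 2, while p + 1 = 2 — valid.

p = 1 or p = 2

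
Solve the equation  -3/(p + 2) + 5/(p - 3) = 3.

Multiply both sides by (p + 2)(p - 3):
-3(p - 3) + 5(p + 2) = 3(p + 2)(p - 3).
Expand and collect terms: 3p² - 5p - 37 = 0.
By the quadratic formula, p = (5 ± √469) / 6, so p ≈ 4.4427 or p ≈ -2.7761.
Neither value makes a denominator zero (p ≠ -2, p ≠ 3), so both are valid.

p = -2.7761 or p = 4.4427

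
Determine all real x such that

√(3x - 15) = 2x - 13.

x = 8

Square both sides: 3x - 15 = (2x - 13)².
Expand and rearrange: 4x² - 55x + 184 = 0.
Solving gives x = 8 or x = 5.75.
Check each candidate in the original equation:
  x = 8: √(9) = 3, while 2x - 13 = 3 — valid.
  x = 5.75: √(2.25) = 1.5, while 2x - 13 = -1.5 — extraneous.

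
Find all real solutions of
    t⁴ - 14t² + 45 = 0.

t = -3 or t = -2.2361 or t = 2.2361 or t = 3

Let u = t². The equation becomes u² - 14u + 45 = 0.
Factor: (u - 5)(u - 9) = 0, so u = 5 or u = 9.
t² = 5 gives t = ±√(5) ≈ ±2.2361.
t² = 9 gives t = ±3.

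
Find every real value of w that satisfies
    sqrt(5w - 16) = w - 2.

Square both sides: 5w - 16 = (w - 2)^2.
Expand and rearrange: w^2 - 9w + 20 = 0.
Solving gives w = 5 or w = 4.
Check each candidate in the original equation:
  w = 5: sqrt(9) = 3, while w - 2 = 3 — valid.
  w = 4: sqrt(4) = 2, while w - 2 = 2 — valid.

w = 4 or w = 5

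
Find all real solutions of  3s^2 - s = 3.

Rearrange to standard form: 3s^2 - s - 3 = 0.
Discriminant: (-1)^2 - 4*3*(-3) = 37.
Quadratic formula: s = (1 +/- sqrt(37)) / 6.
So s = 1/6 + sqrt(37)/6 ~= 1.1805 or s = 1/6 - sqrt(37)/6 ~= -0.8471.

s = -0.8471 or s = 1.1805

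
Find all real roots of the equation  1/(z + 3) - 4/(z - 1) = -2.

Multiply both sides by (z + 3)(z - 1):
(z - 1) - 4(z + 3) = -2(z + 3)(z - 1).
Expand and collect terms: -2z² - z + 19 = 0.
By the quadratic formula, z = (1 ± √153) / -4, so z ≈ -3.3423 or z ≈ 2.8423.
Neither value makes a denominator zero (z ≠ -3, z ≠ 1), so both are valid.

z = -3.3423 or z = 2.8423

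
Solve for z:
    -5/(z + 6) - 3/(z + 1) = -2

z = -4.2839 or z = 1.2839

Multiply both sides by (z + 6)(z + 1):
-5(z + 1) - 3(z + 6) = -2(z + 6)(z + 1).
Expand and collect terms: -2z^2 - 6z + 11 = 0.
By the quadratic formula, z = (6 +/- sqrt(124)) / -4, so z ~= -4.2839 or z ~= 1.2839.
Neither value makes a denominator zero (z != -6, z != -1), so both are valid.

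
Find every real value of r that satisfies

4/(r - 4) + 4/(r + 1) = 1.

r = 0.783 or r = 10.217

Multiply both sides by (r - 4)(r + 1):
4(r + 1) + 4(r - 4) = (r - 4)(r + 1).
Expand and collect terms: r² - 11r + 8 = 0.
By the quadratic formula, r = (11 ± √89) / 2, so r ≈ 10.217 or r ≈ 0.783.
Neither value makes a denominator zero (r ≠ 4, r ≠ -1), so both are valid.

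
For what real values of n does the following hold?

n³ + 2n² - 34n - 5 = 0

n = -6.8541 or n = -0.1459 or n = 5

Possible rational roots are divisors of -5. Testing n = 5 gives 0, so (n - 5) is a factor.
Divide: n³ + 2n² - 34n - 5 = (n - 5)(n² + 7n + 1).
Apply the quadratic formula to n² + 7n + 1 = 0: n = (-7 ± √45)/2, i.e. n ≈ -0.1459 or n ≈ -6.8541.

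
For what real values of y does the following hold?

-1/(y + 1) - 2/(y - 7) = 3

y = -1.3622 or y = 6.3622

Multiply both sides by (y + 1)(y - 7):
-(y - 7) - 2(y + 1) = 3(y + 1)(y - 7).
Expand and collect terms: 3y² - 15y - 26 = 0.
By the quadratic formula, y = (15 ± √537) / 6, so y ≈ 6.3622 or y ≈ -1.3622.
Neither value makes a denominator zero (y ≠ -1, y ≠ 7), so both are valid.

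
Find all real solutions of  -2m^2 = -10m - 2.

m = -0.1926 or m = 5.1926

Rearrange to standard form: -2m^2 + 10m + 2 = 0.
Discriminant: (10)^2 - 4*(-2)*2 = 116.
Quadratic formula: m = (-10 +/- sqrt(116)) / (-4).
So m = 5/2 - sqrt(29)/2 ~= -0.1926 or m = 5/2 + sqrt(29)/2 ~= 5.1926.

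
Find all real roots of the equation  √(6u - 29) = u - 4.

u = 5 or u = 9

Square both sides: 6u - 29 = (u - 4)².
Expand and rearrange: u² - 14u + 45 = 0.
Solving gives u = 9 or u = 5.
Check each candidate in the original equation:
  u = 9: √(25) = 5, while u - 4 = 5 — valid.
  u = 5: √(1) = 1, while u - 4 = 1 — valid.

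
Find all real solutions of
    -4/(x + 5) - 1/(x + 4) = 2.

x = -7.3508 or x = -4.1492

Multiply both sides by (x + 5)(x + 4):
-4(x + 4) - (x + 5) = 2(x + 5)(x + 4).
Expand and collect terms: 2x^2 + 23x + 61 = 0.
By the quadratic formula, x = (-23 +/- sqrt(41)) / 4, so x ~= -4.1492 or x ~= -7.3508.
Neither value makes a denominator zero (x != -5, x != -4), so both are valid.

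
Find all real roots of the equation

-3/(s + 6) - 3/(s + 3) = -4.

s = -5.4271 or s = -2.0729

Multiply both sides by (s + 6)(s + 3):
-3(s + 3) - 3(s + 6) = -4(s + 6)(s + 3).
Expand and collect terms: -4s² - 30s - 45 = 0.
By the quadratic formula, s = (30 ± √180) / -8, so s ≈ -5.4271 or s ≈ -2.0729.
Neither value makes a denominator zero (s ≠ -6, s ≠ -3), so both are valid.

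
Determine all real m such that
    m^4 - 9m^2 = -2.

Let u = m^2. The equation becomes u^2 - 9u + 2 = 0.
By the quadratic formula, u = sqrt(73)/2 + 9/2 or u = 9/2 - sqrt(73)/2.
m^2 = sqrt(73)/2 + 9/2 gives m = +/-sqrt(sqrt(73)/2 + 9/2) ~= +/-2.9618.
m^2 = 9/2 - sqrt(73)/2 gives m = +/-sqrt(9/2 - sqrt(73)/2) ~= +/-0.4775.

m = -2.9618 or m = -0.4775 or m = 0.4775 or m = 2.9618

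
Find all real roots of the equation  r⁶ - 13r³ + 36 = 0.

r = 1.5874 or r = 2.0801

Let u = r³. The equation becomes u² - 13u + 36 = 0.
Factor: (u - 4)(u - 9) = 0, so u = 4 or u = 9.
r³ = 4 gives r = ∛(4) ≈ 1.5874.
r³ = 9 gives r = ∛(9) ≈ 2.0801.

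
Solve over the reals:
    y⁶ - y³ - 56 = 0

Let u = y³. The equation becomes u² - u - 56 = 0.
Factor: (u + 7)(u - 8) = 0, so u = -7 or u = 8.
y³ = -7 gives y = -∛(7) ≈ -1.9129.
y³ = 8 gives y = 2.

y = -1.9129 or y = 2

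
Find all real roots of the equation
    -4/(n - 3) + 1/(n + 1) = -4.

Multiply both sides by (n - 3)(n + 1):
-4(n + 1) + (n - 3) = -4(n - 3)(n + 1).
Expand and collect terms: -4n² + 11n + 19 = 0.
By the quadratic formula, n = (-11 ± √425) / -8, so n ≈ -1.2019 or n ≈ 3.9519.
Neither value makes a denominator zero (n ≠ 3, n ≠ -1), so both are valid.

n = -1.2019 or n = 3.9519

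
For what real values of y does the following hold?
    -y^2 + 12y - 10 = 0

y = 0.901 or y = 11.099

Discriminant: (12)^2 - 4*(-1)*(-10) = 104.
Quadratic formula: y = (-12 +/- sqrt(104)) / (-2).
So y = 6 - sqrt(26) ~= 0.901 or y = sqrt(26) + 6 ~= 11.099.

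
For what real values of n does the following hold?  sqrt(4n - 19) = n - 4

Square both sides: 4n - 19 = (n - 4)^2.
Expand and rearrange: n^2 - 12n + 35 = 0.
Solving gives n = 7 or n = 5.
Check each candidate in the original equation:
  n = 7: sqrt(9) = 3, while n - 4 = 3 — valid.
  n = 5: sqrt(1) = 1, while n - 4 = 1 — valid.

n = 5 or n = 7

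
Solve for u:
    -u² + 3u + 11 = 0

Discriminant: (3)² − 4·(-1)·11 = 53.
Quadratic formula: u = (-3 ± √53) / (-2).
So u = 3/2 - √(53)/2 ≈ -2.1401 or u = 3/2 + √(53)/2 ≈ 5.1401.

u = -2.1401 or u = 5.1401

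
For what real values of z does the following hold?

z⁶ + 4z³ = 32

z = -2 or z = 1.5874

Let u = z³. The equation becomes u² + 4u - 32 = 0.
Factor: (u + 8)(u - 4) = 0, so u = -8 or u = 4.
z³ = -8 gives z = -2.
z³ = 4 gives z = ∛(4) ≈ 1.5874.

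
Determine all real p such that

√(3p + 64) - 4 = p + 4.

Isolate the radical: √(3p + 64) = p + 8.
Square both sides: 3p + 64 = (p + 8)².
Expand and rearrange: p² + 13p = 0.
Solving gives p = 0 or p = -13.
Check each candidate in the original equation:
  p = 0: √(64) = 8, while p + 8 = 8 — valid.
  p = -13: √(25) = 5, while p + 8 = -5 — extraneous.

p = 0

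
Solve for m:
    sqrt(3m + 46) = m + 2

m = 6

Square both sides: 3m + 46 = (m + 2)^2.
Expand and rearrange: m^2 + m - 42 = 0.
Solving gives m = 6 or m = -7.
Check each candidate in the original equation:
  m = 6: sqrt(64) = 8, while m + 2 = 8 — valid.
  m = -7: sqrt(25) = 5, while m + 2 = -5 — extraneous.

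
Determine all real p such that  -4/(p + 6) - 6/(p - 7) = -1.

Multiply both sides by (p + 6)(p - 7):
-4(p - 7) - 6(p + 6) = -(p + 6)(p - 7).
Expand and collect terms: -p² + 11p + 50 = 0.
By the quadratic formula, p = (-11 ± √321) / -2, so p ≈ -3.4582 or p ≈ 14.4582.
Neither value makes a denominator zero (p ≠ -6, p ≠ 7), so both are valid.

p = -3.4582 or p = 14.4582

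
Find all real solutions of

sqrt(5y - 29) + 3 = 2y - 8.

y = 6 or y = 6.25

Isolate the radical: sqrt(5y - 29) = 2y - 11.
Square both sides: 5y - 29 = (2y - 11)^2.
Expand and rearrange: 4y^2 - 49y + 150 = 0.
Solving gives y = 6.25 or y = 6.
Check each candidate in the original equation:
  y = 6.25: sqrt(2.25) = 1.5, while 2y - 11 = 1.5 — valid.
  y = 6: sqrt(1) = 1, while 2y - 11 = 1 — valid.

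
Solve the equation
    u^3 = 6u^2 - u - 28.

u = -1.8284 or u = 3.8284 or u = 4

Rearrange: u^3 - 6u^2 + u + 28 = 0.
Possible rational roots are divisors of 28. Testing u = 4 gives 0, so (u - 4) is a factor.
Divide: u^3 - 6u^2 + u + 28 = (u - 4)(u^2 - 2u - 7).
Apply the quadratic formula to u^2 - 2u - 7 = 0: u = (2 +/- sqrt(32))/2, i.e. u ~= 3.8284 or u ~= -1.8284.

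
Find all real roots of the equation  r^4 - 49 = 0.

r = -2.6458 or r = 2.6458

Let u = r^2. The equation becomes u^2 - 49 = 0.
Factor: (u + 7)(u - 7) = 0, so u = -7 or u = 7.
r^2 = -7 < 0 has no real solution.
r^2 = 7 gives r = +/-sqrt(7) ~= +/-2.6458.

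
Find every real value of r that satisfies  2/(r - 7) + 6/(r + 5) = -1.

Multiply both sides by (r - 7)(r + 5):
2(r + 5) + 6(r - 7) = -(r - 7)(r + 5).
Expand and collect terms: -r^2 - 6r + 67 = 0.
By the quadratic formula, r = (6 +/- sqrt(304)) / -2, so r ~= -11.7178 or r ~= 5.7178.
Neither value makes a denominator zero (r != 7, r != -5), so both are valid.

r = -11.7178 or r = 5.7178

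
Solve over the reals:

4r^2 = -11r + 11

Rearrange to standard form: 4r^2 + 11r - 11 = 0.
Discriminant: (11)^2 - 4*4*(-11) = 297.
Quadratic formula: r = (-11 +/- sqrt(297)) / 8.
So r = -11/8 + 3*sqrt(33)/8 ~= 0.7792 or r = -3*sqrt(33)/8 - 11/8 ~= -3.5292.

r = -3.5292 or r = 0.7792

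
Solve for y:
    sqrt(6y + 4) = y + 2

y = 0 or y = 2

Square both sides: 6y + 4 = (y + 2)^2.
Expand and rearrange: y^2 - 2y = 0.
Solving gives y = 2 or y = 0.
Check each candidate in the original equation:
  y = 2: sqrt(16) = 4, while y + 2 = 4 — valid.
  y = 0: sqrt(4) = 2, while y + 2 = 2 — valid.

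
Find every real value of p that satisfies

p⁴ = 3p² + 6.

Let u = p². The equation becomes u² - 3u - 6 = 0.
By the quadratic formula, u = 3/2 + √(33)/2 or u = 3/2 - √(33)/2.
p² = 3/2 + √(33)/2 gives p = ±√(3/2 + √(33)/2) ≈ ±2.091.
p² = 3/2 - √(33)/2 < 0 has no real solution.

p = -2.091 or p = 2.091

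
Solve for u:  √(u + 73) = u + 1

u = 8

Square both sides: u + 73 = (u + 1)².
Expand and rearrange: u² + u - 72 = 0.
Solving gives u = 8 or u = -9.
Check each candidate in the original equation:
  u = 8: √(81) = 9, while u + 1 = 9 — valid.
  u = -9: √(64) = 8, while u + 1 = -8 — extraneous.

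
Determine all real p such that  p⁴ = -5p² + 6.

p = -1 or p = 1

Let u = p². The equation becomes u² + 5u - 6 = 0.
Factor: (u - 1)(u + 6) = 0, so u = 1 or u = -6.
p² = 1 gives p = ±1.
p² = -6 < 0 has no real solution.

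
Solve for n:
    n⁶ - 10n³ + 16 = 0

Let u = n³. The equation becomes u² - 10u + 16 = 0.
Factor: (u - 8)(u - 2) = 0, so u = 8 or u = 2.
n³ = 8 gives n = 2.
n³ = 2 gives n = ∛(2) ≈ 1.2599.

n = 1.2599 or n = 2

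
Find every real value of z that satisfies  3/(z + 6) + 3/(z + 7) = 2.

z = -6.5811 or z = -3.4189

Multiply both sides by (z + 6)(z + 7):
3(z + 7) + 3(z + 6) = 2(z + 6)(z + 7).
Expand and collect terms: 2z^2 + 20z + 45 = 0.
By the quadratic formula, z = (-20 +/- sqrt(40)) / 4, so z ~= -3.4189 or z ~= -6.5811.
Neither value makes a denominator zero (z != -6, z != -7), so both are valid.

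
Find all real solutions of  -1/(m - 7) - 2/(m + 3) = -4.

Multiply both sides by (m - 7)(m + 3):
-(m + 3) - 2(m - 7) = -4(m - 7)(m + 3).
Expand and collect terms: -4m^2 + 19m + 73 = 0.
By the quadratic formula, m = (-19 +/- sqrt(1529)) / -8, so m ~= -2.5128 or m ~= 7.2628.
Neither value makes a denominator zero (m != 7, m != -3), so both are valid.

m = -2.5128 or m = 7.2628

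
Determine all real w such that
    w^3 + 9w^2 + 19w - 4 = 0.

Possible rational roots are divisors of -4. Testing w = -4 gives 0, so (w + 4) is a factor.
Divide: w^3 + 9w^2 + 19w - 4 = (w + 4)(w^2 + 5w - 1).
Apply the quadratic formula to w^2 + 5w - 1 = 0: w = (-5 +/- sqrt(29))/2, i.e. w ~= 0.1926 or w ~= -5.1926.

w = -5.1926 or w = -4 or w = 0.1926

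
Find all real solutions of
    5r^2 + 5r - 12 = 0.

Discriminant: (5)^2 - 4*5*(-12) = 265.
Quadratic formula: r = (-5 +/- sqrt(265)) / 10.
So r = -1/2 + sqrt(265)/10 ~= 1.1279 or r = -sqrt(265)/10 - 1/2 ~= -2.1279.

r = -2.1279 or r = 1.1279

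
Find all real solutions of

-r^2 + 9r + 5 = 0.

Discriminant: (9)^2 - 4*(-1)*5 = 101.
Quadratic formula: r = (-9 +/- sqrt(101)) / (-2).
So r = 9/2 - sqrt(101)/2 ~= -0.5249 or r = 9/2 + sqrt(101)/2 ~= 9.5249.

r = -0.5249 or r = 9.5249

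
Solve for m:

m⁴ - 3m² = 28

Let u = m². The equation becomes u² - 3u - 28 = 0.
Factor: (u + 4)(u - 7) = 0, so u = -4 or u = 7.
m² = -4 < 0 has no real solution.
m² = 7 gives m = ±√(7) ≈ ±2.6458.

m = -2.6458 or m = 2.6458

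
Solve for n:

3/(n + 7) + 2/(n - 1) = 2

Multiply both sides by (n + 7)(n - 1):
3(n - 1) + 2(n + 7) = 2(n + 7)(n - 1).
Expand and collect terms: 2n^2 + 7n - 25 = 0.
By the quadratic formula, n = (-7 +/- sqrt(249)) / 4, so n ~= 2.1949 or n ~= -5.6949.
Neither value makes a denominator zero (n != -7, n != 1), so both are valid.

n = -5.6949 or n = 2.1949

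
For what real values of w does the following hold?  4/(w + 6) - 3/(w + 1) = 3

Multiply both sides by (w + 6)(w + 1):
4(w + 1) - 3(w + 6) = 3(w + 6)(w + 1).
Expand and collect terms: 3w^2 + 20w + 32 = 0.
Factor or apply the quadratic formula: w = -2.6667 or w = -4.
Neither value makes a denominator zero (w != -6, w != -1), so both are valid.

w = -4 or w = -2.6667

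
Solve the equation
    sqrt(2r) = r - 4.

Square both sides: 2r = (r - 4)^2.
Expand and rearrange: r^2 - 10r + 16 = 0.
Solving gives r = 8 or r = 2.
Check each candidate in the original equation:
  r = 8: sqrt(16) = 4, while r - 4 = 4 — valid.
  r = 2: sqrt(4) = 2, while r - 4 = -2 — extraneous.

r = 8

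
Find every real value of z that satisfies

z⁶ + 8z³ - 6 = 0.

Let u = z³. The equation becomes u² + 8u - 6 = 0.
By the quadratic formula, u = -4 + √(22) or u = -√(22) - 4.
z³ = -4 + √(22) gives z = ∛(-4 + √(22)) ≈ 0.8838.
z³ = -√(22) - 4 gives z = -∛(4 + √(22)) ≈ -2.056.

z = -2.056 or z = 0.8838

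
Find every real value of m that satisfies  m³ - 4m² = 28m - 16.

m = -4 or m = 0.5359 or m = 7.4641

Rearrange: m³ - 4m² - 28m + 16 = 0.
Possible rational roots are divisors of 16. Testing m = -4 gives 0, so (m + 4) is a factor.
Divide: m³ - 4m² - 28m + 16 = (m + 4)(m² - 8m + 4).
Apply the quadratic formula to m² - 8m + 4 = 0: m = (8 ± √48)/2, i.e. m ≈ 7.4641 or m ≈ 0.5359.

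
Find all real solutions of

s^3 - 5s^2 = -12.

s = -1.3723 or s = 2 or s = 4.3723

Rearrange: s^3 - 5s^2 + 12 = 0.
Possible rational roots are divisors of 12. Testing s = 2 gives 0, so (s - 2) is a factor.
Divide: s^3 - 5s^2 + 12 = (s - 2)(s^2 - 3s - 6).
Apply the quadratic formula to s^2 - 3s - 6 = 0: s = (3 +/- sqrt(33))/2, i.e. s ~= 4.3723 or s ~= -1.3723.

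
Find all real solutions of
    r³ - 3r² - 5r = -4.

r = -1.618 or r = 0.618 or r = 4

Rearrange: r³ - 3r² - 5r + 4 = 0.
Possible rational roots are divisors of 4. Testing r = 4 gives 0, so (r - 4) is a factor.
Divide: r³ - 3r² - 5r + 4 = (r - 4)(r² + r - 1).
Apply the quadratic formula to r² + r - 1 = 0: r = (-1 ± √5)/2, i.e. r ≈ 0.618 or r ≈ -1.618.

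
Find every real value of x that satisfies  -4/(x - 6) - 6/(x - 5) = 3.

x = 2 or x = 5.6667

Multiply both sides by (x - 6)(x - 5):
-4(x - 5) - 6(x - 6) = 3(x - 6)(x - 5).
Expand and collect terms: 3x² - 23x + 34 = 0.
Factor or apply the quadratic formula: x = 5.6667 or x = 2.
Neither value makes a denominator zero (x ≠ 6, x ≠ 5), so both are valid.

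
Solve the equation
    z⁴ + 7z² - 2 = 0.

z = -0.5243 or z = 0.5243

Let u = z². The equation becomes u² + 7u - 2 = 0.
By the quadratic formula, u = -7/2 + √(57)/2 or u = -√(57)/2 - 7/2.
z² = -7/2 + √(57)/2 gives z = ±√(-7/2 + √(57)/2) ≈ ±0.5243.
z² = -√(57)/2 - 7/2 < 0 has no real solution.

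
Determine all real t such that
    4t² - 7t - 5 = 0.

t = -0.5447 or t = 2.2947

Discriminant: (-7)² − 4·4·(-5) = 129.
Quadratic formula: t = (7 ± √129) / 8.
So t = 7/8 + √(129)/8 ≈ 2.2947 or t = 7/8 - √(129)/8 ≈ -0.5447.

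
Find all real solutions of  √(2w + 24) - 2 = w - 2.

Isolate the radical: √(2w + 24) = w.
Square both sides: 2w + 24 = (w)².
Expand and rearrange: w² - 2w - 24 = 0.
Solving gives w = 6 or w = -4.
Check each candidate in the original equation:
  w = 6: √(36) = 6, while w = 6 — valid.
  w = -4: √(16) = 4, while w = -4 — extraneous.

w = 6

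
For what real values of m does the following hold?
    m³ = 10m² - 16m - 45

m = -1.4051 or m = 5 or m = 6.4051

Rearrange: m³ - 10m² + 16m + 45 = 0.
Possible rational roots are divisors of 45. Testing m = 5 gives 0, so (m - 5) is a factor.
Divide: m³ - 10m² + 16m + 45 = (m - 5)(m² - 5m - 9).
Apply the quadratic formula to m² - 5m - 9 = 0: m = (5 ± √61)/2, i.e. m ≈ 6.4051 or m ≈ -1.4051.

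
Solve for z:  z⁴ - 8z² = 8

Let u = z². The equation becomes u² - 8u - 8 = 0.
By the quadratic formula, u = 4 + 2·√(6) or u = 4 - 2·√(6).
z² = 4 + 2·√(6) gives z = ±√(4 + 2·√(6)) ≈ ±2.9831.
z² = 4 - 2·√(6) < 0 has no real solution.

z = -2.9831 or z = 2.9831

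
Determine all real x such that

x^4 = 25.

x = -2.2361 or x = 2.2361

Let u = x^2. The equation becomes u^2 - 25 = 0.
Factor: (u - 5)(u + 5) = 0, so u = 5 or u = -5.
x^2 = 5 gives x = +/-sqrt(5) ~= +/-2.2361.
x^2 = -5 < 0 has no real solution.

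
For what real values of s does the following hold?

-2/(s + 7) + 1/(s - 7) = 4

Multiply both sides by (s + 7)(s - 7):
-2(s - 7) + (s + 7) = 4(s + 7)(s - 7).
Expand and collect terms: 4s² + s - 217 = 0.
By the quadratic formula, s = (-1 ± √3473) / 8, so s ≈ 7.2415 or s ≈ -7.4915.
Neither value makes a denominator zero (s ≠ -7, s ≠ 7), so both are valid.

s = -7.4915 or s = 7.2415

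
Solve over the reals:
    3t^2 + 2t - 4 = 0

t = -1.5352 or t = 0.8685

Discriminant: (2)^2 - 4*3*(-4) = 52.
Quadratic formula: t = (-2 +/- sqrt(52)) / 6.
So t = -1/3 + sqrt(13)/3 ~= 0.8685 or t = -sqrt(13)/3 - 1/3 ~= -1.5352.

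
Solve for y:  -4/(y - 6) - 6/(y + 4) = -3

Multiply both sides by (y - 6)(y + 4):
-4(y + 4) - 6(y - 6) = -3(y - 6)(y + 4).
Expand and collect terms: -3y² + 16y + 52 = 0.
By the quadratic formula, y = (-16 ± √880) / -6, so y ≈ -2.2775 or y ≈ 7.6108.
Neither value makes a denominator zero (y ≠ 6, y ≠ -4), so both are valid.

y = -2.2775 or y = 7.6108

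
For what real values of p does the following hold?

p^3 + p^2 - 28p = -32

p = -6.2749 or p = 1.2749 or p = 4

Rearrange: p^3 + p^2 - 28p + 32 = 0.
Possible rational roots are divisors of 32. Testing p = 4 gives 0, so (p - 4) is a factor.
Divide: p^3 + p^2 - 28p + 32 = (p - 4)(p^2 + 5p - 8).
Apply the quadratic formula to p^2 + 5p - 8 = 0: p = (-5 +/- sqrt(57))/2, i.e. p ~= 1.2749 or p ~= -6.2749.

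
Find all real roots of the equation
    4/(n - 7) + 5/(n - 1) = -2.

Multiply both sides by (n - 7)(n - 1):
4(n - 1) + 5(n - 7) = -2(n - 7)(n - 1).
Expand and collect terms: -2n² + 7n + 25 = 0.
By the quadratic formula, n = (-7 ± √249) / -4, so n ≈ -2.1949 or n ≈ 5.6949.
Neither value makes a denominator zero (n ≠ 7, n ≠ 1), so both are valid.

n = -2.1949 or n = 5.6949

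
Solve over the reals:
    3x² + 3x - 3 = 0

x = -1.618 or x = 0.618

Discriminant: (3)² − 4·3·(-3) = 45.
Quadratic formula: x = (-3 ± √45) / 6.
So x = -1/2 + √(5)/2 ≈ 0.618 or x = -√(5)/2 - 1/2 ≈ -1.618.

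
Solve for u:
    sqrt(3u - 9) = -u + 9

Square both sides: 3u - 9 = (-u + 9)^2.
Expand and rearrange: u^2 - 21u + 90 = 0.
Solving gives u = 15 or u = 6.
Check each candidate in the original equation:
  u = 15: sqrt(36) = 6, while -u + 9 = -6 — extraneous.
  u = 6: sqrt(9) = 3, while -u + 9 = 3 — valid.

u = 6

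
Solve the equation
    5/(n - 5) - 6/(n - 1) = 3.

Multiply both sides by (n - 5)(n - 1):
5(n - 1) - 6(n - 5) = 3(n - 5)(n - 1).
Expand and collect terms: 3n^2 - 17n - 10 = 0.
By the quadratic formula, n = (17 +/- sqrt(409)) / 6, so n ~= 6.204 or n ~= -0.5373.
Neither value makes a denominator zero (n != 5, n != 1), so both are valid.

n = -0.5373 or n = 6.204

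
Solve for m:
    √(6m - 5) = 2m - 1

m = 1 or m = 1.5

Square both sides: 6m - 5 = (2m - 1)².
Expand and rearrange: 4m² - 10m + 6 = 0.
Solving gives m = 1.5 or m = 1.
Check each candidate in the original equation:
  m = 1.5: √(4) = 2, while 2m - 1 = 2 — valid.
  m = 1: √(1) = 1, while 2m - 1 = 1 — valid.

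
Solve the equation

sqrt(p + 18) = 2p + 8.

p = -2

Square both sides: p + 18 = (2p + 8)^2.
Expand and rearrange: 4p^2 + 31p + 46 = 0.
Solving gives p = -2 or p = -5.75.
Check each candidate in the original equation:
  p = -2: sqrt(16) = 4, while 2p + 8 = 4 — valid.
  p = -5.75: sqrt(12.25) = 3.5, while 2p + 8 = -3.5 — extraneous.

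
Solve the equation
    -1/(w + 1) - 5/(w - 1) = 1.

w = -5.4495 or w = -0.5505

Multiply both sides by (w + 1)(w - 1):
-(w - 1) - 5(w + 1) = (w + 1)(w - 1).
Expand and collect terms: w² + 6w + 3 = 0.
By the quadratic formula, w = (-6 ± √24) / 2, so w ≈ -0.5505 or w ≈ -5.4495.
Neither value makes a denominator zero (w ≠ -1, w ≠ 1), so both are valid.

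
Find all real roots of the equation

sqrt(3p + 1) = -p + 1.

Square both sides: 3p + 1 = (-p + 1)^2.
Expand and rearrange: p^2 - 5p = 0.
Solving gives p = 5 or p = 0.
Check each candidate in the original equation:
  p = 5: sqrt(16) = 4, while -p + 1 = -4 — extraneous.
  p = 0: sqrt(1) = 1, while -p + 1 = 1 — valid.

p = 0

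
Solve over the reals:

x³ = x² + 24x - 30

Rearrange: x³ - x² - 24x + 30 = 0.
Possible rational roots are divisors of 30. Testing x = -5 gives 0, so (x + 5) is a factor.
Divide: x³ - x² - 24x + 30 = (x + 5)(x² - 6x + 6).
Apply the quadratic formula to x² - 6x + 6 = 0: x = (6 ± √12)/2, i.e. x ≈ 4.7321 or x ≈ 1.2679.

x = -5 or x = 1.2679 or x = 4.7321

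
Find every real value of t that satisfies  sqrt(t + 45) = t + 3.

t = 4

Square both sides: t + 45 = (t + 3)^2.
Expand and rearrange: t^2 + 5t - 36 = 0.
Solving gives t = 4 or t = -9.
Check each candidate in the original equation:
  t = 4: sqrt(49) = 7, while t + 3 = 7 — valid.
  t = -9: sqrt(36) = 6, while t + 3 = -6 — extraneous.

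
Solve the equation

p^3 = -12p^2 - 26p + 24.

p = -8.6904 or p = -4 or p = 0.6904

Rearrange: p^3 + 12p^2 + 26p - 24 = 0.
Possible rational roots are divisors of -24. Testing p = -4 gives 0, so (p + 4) is a factor.
Divide: p^3 + 12p^2 + 26p - 24 = (p + 4)(p^2 + 8p - 6).
Apply the quadratic formula to p^2 + 8p - 6 = 0: p = (-8 +/- sqrt(88))/2, i.e. p ~= 0.6904 or p ~= -8.6904.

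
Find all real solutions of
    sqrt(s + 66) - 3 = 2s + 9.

Isolate the radical: sqrt(s + 66) = 2s + 12.
Square both sides: s + 66 = (2s + 12)^2.
Expand and rearrange: 4s^2 + 47s + 78 = 0.
Solving gives s = -2 or s = -9.75.
Check each candidate in the original equation:
  s = -2: sqrt(64) = 8, while 2s + 12 = 8 — valid.
  s = -9.75: sqrt(56.25) = 7.5, while 2s + 12 = -7.5 — extraneous.

s = -2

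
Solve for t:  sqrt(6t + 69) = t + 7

t = 2

Square both sides: 6t + 69 = (t + 7)^2.
Expand and rearrange: t^2 + 8t - 20 = 0.
Solving gives t = 2 or t = -10.
Check each candidate in the original equation:
  t = 2: sqrt(81) = 9, while t + 7 = 9 — valid.
  t = -10: sqrt(9) = 3, while t + 7 = -3 — extraneous.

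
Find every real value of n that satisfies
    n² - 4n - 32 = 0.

Factor: (n - 8)(n + 4) = 0.
So n = 8 or n = -4.

n = -4 or n = 8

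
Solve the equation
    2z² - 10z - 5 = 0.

Discriminant: (-10)² − 4·2·(-5) = 140.
Quadratic formula: z = (10 ± √140) / 4.
So z = 5/2 + √(35)/2 ≈ 5.458 or z = 5/2 - √(35)/2 ≈ -0.458.

z = -0.458 or z = 5.458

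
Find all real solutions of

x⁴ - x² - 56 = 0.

x = -2.8284 or x = 2.8284

Let u = x². The equation becomes u² - u - 56 = 0.
Factor: (u + 7)(u - 8) = 0, so u = -7 or u = 8.
x² = -7 < 0 has no real solution.
x² = 8 gives x = ±2·√(2) ≈ ±2.8284.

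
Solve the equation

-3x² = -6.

x = -1.4142 or x = 1.4142

Rearrange to standard form: -3x² + 6 = 0.
Discriminant: (0)² − 4·(-3)·6 = 72.
Quadratic formula: x = (0 ± √72) / (-6).
So x = -√(2) ≈ -1.4142 or x = √(2) ≈ 1.4142.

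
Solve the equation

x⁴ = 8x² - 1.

Let u = x². The equation becomes u² - 8u + 1 = 0.
By the quadratic formula, u = √(15) + 4 or u = 4 - √(15).
x² = √(15) + 4 gives x = ±√(√(15) + 4) ≈ ±2.8059.
x² = 4 - √(15) gives x = ±√(4 - √(15)) ≈ ±0.3564.

x = -2.8059 or x = -0.3564 or x = 0.3564 or x = 2.8059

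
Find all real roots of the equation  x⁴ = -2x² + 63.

Let u = x². The equation becomes u² + 2u - 63 = 0.
Factor: (u - 7)(u + 9) = 0, so u = 7 or u = -9.
x² = 7 gives x = ±√(7) ≈ ±2.6458.
x² = -9 < 0 has no real solution.

x = -2.6458 or x = 2.6458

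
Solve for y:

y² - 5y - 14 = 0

y = -2 or y = 7

Factor: (y - 7)(y + 2) = 0.
So y = 7 or y = -2.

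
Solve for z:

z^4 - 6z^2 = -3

z = -2.3344 or z = -0.742 or z = 0.742 or z = 2.3344

Let u = z^2. The equation becomes u^2 - 6u + 3 = 0.
By the quadratic formula, u = sqrt(6) + 3 or u = 3 - sqrt(6).
z^2 = sqrt(6) + 3 gives z = +/-sqrt(sqrt(6) + 3) ~= +/-2.3344.
z^2 = 3 - sqrt(6) gives z = +/-sqrt(3 - sqrt(6)) ~= +/-0.742.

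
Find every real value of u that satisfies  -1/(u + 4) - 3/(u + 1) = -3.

Multiply both sides by (u + 4)(u + 1):
-(u + 1) - 3(u + 4) = -3(u + 4)(u + 1).
Expand and collect terms: -3u^2 - 11u + 1 = 0.
By the quadratic formula, u = (11 +/- sqrt(133)) / -6, so u ~= -3.7554 or u ~= 0.0888.
Neither value makes a denominator zero (u != -4, u != -1), so both are valid.

u = -3.7554 or u = 0.0888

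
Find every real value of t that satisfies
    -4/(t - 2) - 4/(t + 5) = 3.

t = -6.5787 or t = 0.912

Multiply both sides by (t - 2)(t + 5):
-4(t + 5) - 4(t - 2) = 3(t - 2)(t + 5).
Expand and collect terms: 3t² + 17t - 18 = 0.
By the quadratic formula, t = (-17 ± √505) / 6, so t ≈ 0.912 or t ≈ -6.5787.
Neither value makes a denominator zero (t ≠ 2, t ≠ -5), so both are valid.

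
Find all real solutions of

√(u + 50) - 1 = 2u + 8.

u = -1

Isolate the radical: √(u + 50) = 2u + 9.
Square both sides: u + 50 = (2u + 9)².
Expand and rearrange: 4u² + 35u + 31 = 0.
Solving gives u = -1 or u = -7.75.
Check each candidate in the original equation:
  u = -1: √(49) = 7, while 2u + 9 = 7 — valid.
  u = -7.75: √(42.25) = 6.5, while 2u + 9 = -6.5 — extraneous.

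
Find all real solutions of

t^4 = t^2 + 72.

Let u = t^2. The equation becomes u^2 - u - 72 = 0.
Factor: (u - 9)(u + 8) = 0, so u = 9 or u = -8.
t^2 = 9 gives t = +/-3.
t^2 = -8 < 0 has no real solution.

t = -3 or t = 3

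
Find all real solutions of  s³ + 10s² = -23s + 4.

s = -6.1623 or s = -4 or s = 0.1623

Rearrange: s³ + 10s² + 23s - 4 = 0.
Possible rational roots are divisors of -4. Testing s = -4 gives 0, so (s + 4) is a factor.
Divide: s³ + 10s² + 23s - 4 = (s + 4)(s² + 6s - 1).
Apply the quadratic formula to s² + 6s - 1 = 0: s = (-6 ± √40)/2, i.e. s ≈ 0.1623 or s ≈ -6.1623.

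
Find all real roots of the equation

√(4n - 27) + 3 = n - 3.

n = 7 or n = 9

Isolate the radical: √(4n - 27) = n - 6.
Square both sides: 4n - 27 = (n - 6)².
Expand and rearrange: n² - 16n + 63 = 0.
Solving gives n = 9 or n = 7.
Check each candidate in the original equation:
  n = 9: √(9) = 3, while n - 6 = 3 — valid.
  n = 7: √(1) = 1, while n - 6 = 1 — valid.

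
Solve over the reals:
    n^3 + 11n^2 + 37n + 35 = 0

n = -5 or n = -4.4142 or n = -1.5858

Possible rational roots are divisors of 35. Testing n = -5 gives 0, so (n + 5) is a factor.
Divide: n^3 + 11n^2 + 37n + 35 = (n + 5)(n^2 + 6n + 7).
Apply the quadratic formula to n^2 + 6n + 7 = 0: n = (-6 +/- sqrt(8))/2, i.e. n ~= -1.5858 or n ~= -4.4142.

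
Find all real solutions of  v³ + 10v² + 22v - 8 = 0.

v = -6.3166 or v = -4 or v = 0.3166

Possible rational roots are divisors of -8. Testing v = -4 gives 0, so (v + 4) is a factor.
Divide: v³ + 10v² + 22v - 8 = (v + 4)(v² + 6v - 2).
Apply the quadratic formula to v² + 6v - 2 = 0: v = (-6 ± √44)/2, i.e. v ≈ 0.3166 or v ≈ -6.3166.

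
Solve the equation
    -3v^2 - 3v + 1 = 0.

v = -1.2638 or v = 0.2638

Discriminant: (-3)^2 - 4*(-3)*1 = 21.
Quadratic formula: v = (3 +/- sqrt(21)) / (-6).
So v = -sqrt(21)/6 - 1/2 ~= -1.2638 or v = -1/2 + sqrt(21)/6 ~= 0.2638.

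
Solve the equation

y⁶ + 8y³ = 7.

Let u = y³. The equation becomes u² + 8u - 7 = 0.
By the quadratic formula, u = -4 + √(23) or u = -√(23) - 4.
y³ = -4 + √(23) gives y = ∛(-4 + √(23)) ≈ 0.9267.
y³ = -√(23) - 4 gives y = -∛(4 + √(23)) ≈ -2.0642.

y = -2.0642 or y = 0.9267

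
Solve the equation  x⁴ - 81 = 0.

Let u = x². The equation becomes u² - 81 = 0.
Factor: (u + 9)(u - 9) = 0, so u = -9 or u = 9.
x² = -9 < 0 has no real solution.
x² = 9 gives x = ±3.

x = -3 or x = 3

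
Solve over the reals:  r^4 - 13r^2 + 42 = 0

r = -2.6458 or r = -2.4495 or r = 2.4495 or r = 2.6458

Let u = r^2. The equation becomes u^2 - 13u + 42 = 0.
Factor: (u - 7)(u - 6) = 0, so u = 7 or u = 6.
r^2 = 7 gives r = +/-sqrt(7) ~= +/-2.6458.
r^2 = 6 gives r = +/-sqrt(6) ~= +/-2.4495.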